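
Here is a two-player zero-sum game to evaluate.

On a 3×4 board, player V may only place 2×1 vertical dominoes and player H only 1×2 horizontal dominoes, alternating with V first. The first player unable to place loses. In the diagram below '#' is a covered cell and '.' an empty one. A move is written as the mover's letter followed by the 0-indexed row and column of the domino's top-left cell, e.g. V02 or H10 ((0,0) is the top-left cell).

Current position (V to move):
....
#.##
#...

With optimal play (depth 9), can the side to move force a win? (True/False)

[..../#.##/#...] V move#1: V01:-1/.#../####/#...*, V11:-1/..../####/##..
[.#../####/#...] H move#2: H02:+1/.###/####/#...*, H21:+1/.#../####/###., H22:+1/.#../####/#.##
[.###/####/#...] end (terminal -1, V#3); searched ..../#.##/#... to 9

V winning at [..../#.##/#...]: False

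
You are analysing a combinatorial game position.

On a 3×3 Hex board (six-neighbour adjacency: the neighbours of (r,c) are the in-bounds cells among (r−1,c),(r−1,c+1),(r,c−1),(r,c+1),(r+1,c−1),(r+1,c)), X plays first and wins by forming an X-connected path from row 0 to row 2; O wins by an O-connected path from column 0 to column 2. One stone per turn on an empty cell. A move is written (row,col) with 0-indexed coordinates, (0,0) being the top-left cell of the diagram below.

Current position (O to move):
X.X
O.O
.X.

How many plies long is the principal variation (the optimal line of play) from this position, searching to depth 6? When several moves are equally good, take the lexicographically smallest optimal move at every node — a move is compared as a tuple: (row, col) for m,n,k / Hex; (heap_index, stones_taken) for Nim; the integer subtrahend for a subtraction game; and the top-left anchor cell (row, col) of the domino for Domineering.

PV length from [X.X/O.O/.X.]: 1 ply

p1 O@[X.X/O.O/.X.]: (0,1)[XOX/O.O/.X.]-1 (1,1)[X.X/OOO/.X.]+1* (2,0)[X.X/O.O/OX.]-1 (2,2)[X.X/O.O/.XO]-1
p2 X@[X.X/OOO/.X.] terminal -1; root [X.X/O.O/.X.] d6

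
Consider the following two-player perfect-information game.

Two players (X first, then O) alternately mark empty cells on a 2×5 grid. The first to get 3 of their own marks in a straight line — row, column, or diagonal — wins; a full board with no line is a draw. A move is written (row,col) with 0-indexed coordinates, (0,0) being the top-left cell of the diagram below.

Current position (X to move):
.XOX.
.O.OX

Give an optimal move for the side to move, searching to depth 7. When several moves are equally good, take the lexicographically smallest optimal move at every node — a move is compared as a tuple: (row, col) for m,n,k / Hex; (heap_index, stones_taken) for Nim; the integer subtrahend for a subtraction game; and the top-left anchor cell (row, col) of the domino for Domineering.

ply 1, X at .XOX./.O.OX | (0,0)=-1→XXOX./.O.OX; (0,4)=-1→.XOXX/.O.OX; (1,0)=-1→.XOX./XO.OX; (1,2)=+0→.XOX./.OXOX*
ply 2, O at .XOX./.OXOX | (0,0)=+0→OXOX./.OXOX*; (0,4)=+0→.XOXO/.OXOX; (1,0)=+0→.XOX./OOXOX
ply 3, X at OXOX./.OXOX | (0,4)=+0→OXOXX/.OXOX*; (1,0)=+0→OXOX./XOXOX
ply 4, O at OXOXX/.OXOX | (1,0)=+0→OXOXX/OOXOX*
ply 5: OXOXX/OOXOX is terminal +0 (X); from .XOX./.O.OX depth 7

X's best at [.XOX./.O.OX]: (1,2)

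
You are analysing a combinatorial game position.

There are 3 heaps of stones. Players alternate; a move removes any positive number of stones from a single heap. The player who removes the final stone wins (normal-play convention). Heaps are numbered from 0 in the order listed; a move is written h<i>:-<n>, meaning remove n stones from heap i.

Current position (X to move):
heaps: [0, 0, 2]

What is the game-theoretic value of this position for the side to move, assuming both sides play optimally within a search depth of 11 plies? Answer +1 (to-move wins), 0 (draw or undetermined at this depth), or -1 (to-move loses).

p1 X@[(0,0,2)]: h2:-1[(0,0,1)]-1 h2:-2[(0,0,0)]+1*
p2 O@[(0,0,0)] terminal -1; root [(0,0,2)] d11

value((0,0,2), X) = +1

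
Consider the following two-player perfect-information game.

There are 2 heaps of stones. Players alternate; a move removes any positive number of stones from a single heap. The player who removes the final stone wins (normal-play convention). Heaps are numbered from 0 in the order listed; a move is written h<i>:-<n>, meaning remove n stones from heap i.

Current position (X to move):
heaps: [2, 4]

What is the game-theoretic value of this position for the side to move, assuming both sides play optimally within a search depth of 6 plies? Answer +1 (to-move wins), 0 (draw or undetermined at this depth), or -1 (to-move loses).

value((2,4), X) = +1

p1 X@[(2,4)]: h0:-1[(1,4)]-1 h0:-2[(0,4)]-1 h1:-1[(2,3)]-1 h1:-2[(2,2)]+1* h1:-3[(2,1)]-1 h1:-4[(2,0)]-1
p2 O@[(2,2)]: h0:-1[(1,2)]-1* h0:-2[(0,2)]-1 h1:-1[(2,1)]-1 h1:-2[(2,0)]-1
p3 X@[(1,2)]: h0:-1[(0,2)]-1 h1:-1[(1,1)]+1* h1:-2[(1,0)]-1
p4 O@[(1,1)]: h0:-1[(0,1)]-1* h1:-1[(1,0)]-1
p5 X@[(0,1)]: h1:-1[(0,0)]+1*
p6 O@[(0,0)] terminal -1; root [(2,4)] d6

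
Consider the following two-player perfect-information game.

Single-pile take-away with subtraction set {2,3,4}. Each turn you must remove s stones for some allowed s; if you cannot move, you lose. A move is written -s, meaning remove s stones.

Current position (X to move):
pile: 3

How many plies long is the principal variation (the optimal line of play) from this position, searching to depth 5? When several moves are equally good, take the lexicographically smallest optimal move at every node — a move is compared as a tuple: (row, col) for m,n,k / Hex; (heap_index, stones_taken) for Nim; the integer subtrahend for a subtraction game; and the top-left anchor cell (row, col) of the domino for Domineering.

[3] X move#1: -2:+1/1*, -3:+1/0
[1] end (terminal -1, O#2); searched 3 to 5

PV length from [3]: 1 ply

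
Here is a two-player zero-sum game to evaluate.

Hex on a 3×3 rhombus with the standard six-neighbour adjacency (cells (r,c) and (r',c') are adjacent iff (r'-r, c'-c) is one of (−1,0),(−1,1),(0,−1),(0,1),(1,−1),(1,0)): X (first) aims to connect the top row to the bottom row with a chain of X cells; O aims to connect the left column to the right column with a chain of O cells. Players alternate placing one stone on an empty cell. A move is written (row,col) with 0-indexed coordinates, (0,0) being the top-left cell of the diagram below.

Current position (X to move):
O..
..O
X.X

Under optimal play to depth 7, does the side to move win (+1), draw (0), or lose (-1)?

value(O../..O/X.X, X) = +1

[O../..O/X.X] X move#1: (0,1):+1/OX./..O/X.X*, (0,2):-1/O.X/..O/X.X, (1,0):-1/O../X.O/X.X, (1,1):+1/O../.XO/X.X, (2,1):-1/O../..O/XXX
[OX./..O/X.X] O move#2: (0,2):-1/OXO/..O/X.X*, (1,0):-1/OX./O.O/X.X, (1,1):-1/OX./.OO/X.X, (2,1):-1/OX./..O/XOX
[OXO/..O/X.X] X move#3: (1,0):+1/OXO/X.O/X.X*, (1,1):+1/OXO/.XO/X.X, (2,1):+1/OXO/..O/XXX
[OXO/X.O/X.X] end (terminal -1, O#4); searched O../..O/X.X to 7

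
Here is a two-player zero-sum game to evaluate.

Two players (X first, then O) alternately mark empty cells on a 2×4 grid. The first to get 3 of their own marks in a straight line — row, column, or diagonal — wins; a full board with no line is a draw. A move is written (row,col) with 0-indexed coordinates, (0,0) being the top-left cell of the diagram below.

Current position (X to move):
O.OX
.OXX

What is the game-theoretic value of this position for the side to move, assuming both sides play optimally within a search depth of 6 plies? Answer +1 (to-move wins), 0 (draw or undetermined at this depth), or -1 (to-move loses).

ply 1, X at O.OX/.OXX | (0,1)=+0→OXOX/.OXX*; (1,0)=-1→O.OX/XOXX
ply 2, O at OXOX/.OXX | (1,0)=+0→OXOX/OOXX*
ply 3: OXOX/OOXX is terminal +0 (X); from O.OX/.OXX depth 6

value(O.OX/.OXX, X) = 0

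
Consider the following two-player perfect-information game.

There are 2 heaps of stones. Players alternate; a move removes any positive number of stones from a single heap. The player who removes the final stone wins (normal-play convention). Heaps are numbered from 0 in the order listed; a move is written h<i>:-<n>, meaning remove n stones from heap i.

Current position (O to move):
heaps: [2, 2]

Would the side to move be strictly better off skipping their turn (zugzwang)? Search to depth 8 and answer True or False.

zugzwang((2,2), O) = True

p1 O@[(2,2)]: h0:-1[(1,2)]-1* h0:-2[(0,2)]-1 h1:-1[(2,1)]-1 h1:-2[(2,0)]-1
p2 X@[(1,2)]: h0:-1[(0,2)]-1 h1:-1[(1,1)]+1* h1:-2[(1,0)]-1
p3 O@[(1,1)]: h0:-1[(0,1)]-1* h1:-1[(1,0)]-1
p4 X@[(0,1)]: h1:-1[(0,0)]+1*
p5 O@[(0,0)] terminal -1; root [(2,2)] d8
pass branch (X moves first from the same position):
  | p1 X@[(2,2)]: h0:-1[(1,2)]-1* h0:-2[(0,2)]-1 h1:-1[(2,1)]-1 h1:-2[(2,0)]-1
  | p2 O@[(1,2)]: h0:-1[(0,2)]-1 h1:-1[(1,1)]+1* h1:-2[(1,0)]-1
  | p3 X@[(1,1)]: h0:-1[(0,1)]-1* h1:-1[(1,0)]-1
  | p4 O@[(0,1)]: h1:-1[(0,0)]+1*
  | p5 X@[(0,0)] terminal -1; root [(2,2)] d8
O moving scores -1; O passing scores +1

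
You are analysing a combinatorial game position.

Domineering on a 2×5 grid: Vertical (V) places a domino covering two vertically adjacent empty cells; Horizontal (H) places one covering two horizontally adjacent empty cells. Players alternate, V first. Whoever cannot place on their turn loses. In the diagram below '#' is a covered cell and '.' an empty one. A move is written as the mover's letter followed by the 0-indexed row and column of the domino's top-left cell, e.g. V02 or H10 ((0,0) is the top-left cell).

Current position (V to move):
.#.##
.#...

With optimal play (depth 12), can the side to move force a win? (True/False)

ply 1, V at .#.##/.#... | V00=-1→##.##/##...; V02=+1→.####/.##..*
ply 2, H at .####/.##.. | H13=-1→.####/.####*
ply 3, V at .####/.#### | V00=+1→#####/#####*
ply 4: #####/##### is terminal -1 (H); from .#.##/.#... depth 12

V winning at [.#.##/.#...]: True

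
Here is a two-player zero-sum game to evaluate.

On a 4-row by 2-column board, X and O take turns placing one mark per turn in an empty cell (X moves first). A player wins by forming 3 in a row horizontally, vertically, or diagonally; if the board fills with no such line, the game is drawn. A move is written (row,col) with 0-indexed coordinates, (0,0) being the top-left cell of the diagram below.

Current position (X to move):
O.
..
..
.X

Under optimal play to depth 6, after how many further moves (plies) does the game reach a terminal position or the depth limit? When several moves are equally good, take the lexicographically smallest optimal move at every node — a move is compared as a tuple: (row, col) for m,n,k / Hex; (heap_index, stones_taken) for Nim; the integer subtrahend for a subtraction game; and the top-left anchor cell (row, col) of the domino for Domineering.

PV length from [O./../../.X]: 6 plies

p1 X@[O./../../.X]: (0,1)[OX/../../.X]+0* (1,0)[O./X./../.X]+0 (1,1)[O./.X/../.X]+0 (2,0)[O./../X./.X]+0 (2,1)[O./../.X/.X]+0 (3,0)[O./../../XX]+0
p2 O@[OX/../../.X]: (1,0)[OX/O./../.X]+0* (1,1)[OX/.O/../.X]+0 (2,0)[OX/../O./.X]+0 (2,1)[OX/../.O/.X]+0 (3,0)[OX/../../OX]+0
p3 X@[OX/O./../.X]: (1,1)[OX/OX/../.X]-1 (2,0)[OX/O./X./.X]+0* (2,1)[OX/O./.X/.X]-1 (3,0)[OX/O./../XX]-1
p4 O@[OX/O./X./.X]: (1,1)[OX/OO/X./.X]+0* (2,1)[OX/O./XO/.X]+0 (3,0)[OX/O./X./OX]+0
p5 X@[OX/OO/X./.X]: (2,1)[OX/OO/XX/.X]+0* (3,0)[OX/OO/X./XX]+0
p6 O@[OX/OO/XX/.X]: (3,0)[OX/OO/XX/OX]+0*
p7 X@[OX/OO/XX/OX] terminal +0; root [O./../../.X] d6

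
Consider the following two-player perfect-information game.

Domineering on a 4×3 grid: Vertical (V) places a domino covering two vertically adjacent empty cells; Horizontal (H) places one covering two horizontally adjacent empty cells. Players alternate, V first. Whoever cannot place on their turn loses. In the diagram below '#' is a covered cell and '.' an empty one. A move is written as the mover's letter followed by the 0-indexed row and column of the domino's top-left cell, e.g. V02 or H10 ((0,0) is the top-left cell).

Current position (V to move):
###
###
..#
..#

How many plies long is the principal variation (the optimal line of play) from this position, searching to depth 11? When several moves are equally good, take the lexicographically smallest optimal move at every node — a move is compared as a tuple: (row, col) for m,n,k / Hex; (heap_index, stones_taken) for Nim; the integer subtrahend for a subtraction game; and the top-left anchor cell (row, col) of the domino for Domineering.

p1 V@[###/###/..#/..#]: V20[###/###/#.#/#.#]+1* V21[###/###/.##/.##]+1
p2 H@[###/###/#.#/#.#] terminal -1; root [###/###/..#/..#] d11

PV length from [###/###/..#/..#]: 1 ply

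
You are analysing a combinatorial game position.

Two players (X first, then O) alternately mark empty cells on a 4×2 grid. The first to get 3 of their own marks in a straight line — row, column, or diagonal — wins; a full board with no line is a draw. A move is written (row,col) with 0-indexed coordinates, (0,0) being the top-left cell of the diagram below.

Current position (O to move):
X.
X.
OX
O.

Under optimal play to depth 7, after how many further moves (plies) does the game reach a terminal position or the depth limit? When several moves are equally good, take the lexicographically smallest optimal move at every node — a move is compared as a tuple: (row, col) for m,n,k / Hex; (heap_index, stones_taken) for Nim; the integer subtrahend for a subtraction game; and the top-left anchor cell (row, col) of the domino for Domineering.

PV length from [X./X./OX/O.]: 3 plies

p1 O@[X./X./OX/O.]: (0,1)[XO/X./OX/O.]+0* (1,1)[X./XO/OX/O.]+0 (3,1)[X./X./OX/OO]+0
p2 X@[XO/X./OX/O.]: (1,1)[XO/XX/OX/O.]+0* (3,1)[XO/X./OX/OX]+0
p3 O@[XO/XX/OX/O.]: (3,1)[XO/XX/OX/OO]+0*
p4 X@[XO/XX/OX/OO] terminal +0; root [X./X./OX/O.] d7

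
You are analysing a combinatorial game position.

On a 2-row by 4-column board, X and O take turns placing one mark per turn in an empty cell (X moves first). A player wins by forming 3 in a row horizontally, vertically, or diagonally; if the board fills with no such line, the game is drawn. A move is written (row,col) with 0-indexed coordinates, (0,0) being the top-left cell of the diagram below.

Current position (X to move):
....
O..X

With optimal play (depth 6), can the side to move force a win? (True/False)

p1 X@[..../O..X]: (0,0)[X.../O..X]+0* (0,1)[.X../O..X]+0 (0,2)[..X./O..X]+0 (0,3)[...X/O..X]+0 (1,1)[..../OX.X]+0 (1,2)[..../O.XX]+0
p2 O@[X.../O..X]: (0,1)[XO../O..X]+0* (0,2)[X.O./O..X]+0 (0,3)[X..O/O..X]+0 (1,1)[X.../OO.X]+0 (1,2)[X.../O.OX]+0
p3 X@[XO../O..X]: (0,2)[XOX./O..X]+0* (0,3)[XO.X/O..X]+0 (1,1)[XO../OX.X]+0 (1,2)[XO../O.XX]+0
p4 O@[XOX./O..X]: (0,3)[XOXO/O..X]+0* (1,1)[XOX./OO.X]+0 (1,2)[XOX./O.OX]+0
p5 X@[XOXO/O..X]: (1,1)[XOXO/OX.X]+0* (1,2)[XOXO/O.XX]+0
p6 O@[XOXO/OX.X]: (1,2)[XOXO/OXOX]+0*
p7 X@[XOXO/OXOX] terminal +0; root [..../O..X] d6

X winning at [..../O..X]: False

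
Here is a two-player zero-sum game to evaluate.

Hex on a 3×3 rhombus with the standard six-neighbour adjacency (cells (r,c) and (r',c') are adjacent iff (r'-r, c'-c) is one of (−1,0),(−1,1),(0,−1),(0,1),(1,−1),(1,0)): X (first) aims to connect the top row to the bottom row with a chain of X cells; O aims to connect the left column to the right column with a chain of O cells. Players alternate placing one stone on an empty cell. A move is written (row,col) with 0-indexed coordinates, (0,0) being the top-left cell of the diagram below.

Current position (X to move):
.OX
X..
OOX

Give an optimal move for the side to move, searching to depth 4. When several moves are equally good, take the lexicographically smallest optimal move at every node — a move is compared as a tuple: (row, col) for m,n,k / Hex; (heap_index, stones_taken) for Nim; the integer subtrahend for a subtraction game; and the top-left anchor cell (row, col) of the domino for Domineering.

X's best at [.OX/X../OOX]: (1,2)

ply 1, X at .OX/X../OOX | (0,0)=-1→XOX/X../OOX; (1,1)=-1→.OX/XX./OOX; (1,2)=+1→.OX/X.X/OOX*
ply 2: .OX/X.X/OOX is terminal -1 (O); from .OX/X../OOX depth 4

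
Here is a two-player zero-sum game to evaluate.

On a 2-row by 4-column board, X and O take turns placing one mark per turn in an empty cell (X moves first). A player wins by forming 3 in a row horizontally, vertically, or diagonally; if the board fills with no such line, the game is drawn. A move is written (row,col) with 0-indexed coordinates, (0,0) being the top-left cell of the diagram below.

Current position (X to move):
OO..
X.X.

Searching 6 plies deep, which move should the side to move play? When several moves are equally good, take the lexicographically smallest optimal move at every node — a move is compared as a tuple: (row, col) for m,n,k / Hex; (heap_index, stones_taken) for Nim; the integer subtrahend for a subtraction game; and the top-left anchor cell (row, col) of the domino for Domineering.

X's best at [OO../X.X.]: (1,1)

ply 1, X at OO../X.X. | (0,2)=+0→OOX./X.X.; (0,3)=-1→OO.X/X.X.; (1,1)=+1→OO../XXX.*; (1,3)=-1→OO../X.XX
ply 2: OO../XXX. is terminal -1 (O); from OO../X.X. depth 6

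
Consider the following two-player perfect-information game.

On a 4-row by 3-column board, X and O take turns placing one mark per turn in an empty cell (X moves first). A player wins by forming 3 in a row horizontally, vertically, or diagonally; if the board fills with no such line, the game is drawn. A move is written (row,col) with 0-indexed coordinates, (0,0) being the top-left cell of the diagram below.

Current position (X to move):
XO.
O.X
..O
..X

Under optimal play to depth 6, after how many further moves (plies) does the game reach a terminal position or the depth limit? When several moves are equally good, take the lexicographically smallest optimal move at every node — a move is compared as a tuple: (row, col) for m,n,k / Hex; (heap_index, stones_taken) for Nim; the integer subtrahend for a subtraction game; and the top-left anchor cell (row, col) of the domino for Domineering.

PV length from [XO./O.X/..O/..X]: 5 plies

ply 1, X at XO./O.X/..O/..X | (0,2)=-1→XOX/O.X/..O/..X; (1,1)=-1→XO./OXX/..O/..X; (2,0)=+0→XO./O.X/X.O/..X; (2,1)=+0→XO./O.X/.XO/..X; (3,0)=+1→XO./O.X/..O/X.X*; (3,1)=+0→XO./O.X/..O/.XX
ply 2, O at XO./O.X/..O/X.X | (0,2)=-1→XOO/O.X/..O/X.X*; (1,1)=-1→XO./OOX/..O/X.X; (2,0)=-1→XO./O.X/O.O/X.X; (2,1)=-1→XO./O.X/.OO/X.X; (3,1)=-1→XO./O.X/..O/XOX
ply 3, X at XOO/O.X/..O/X.X | (1,1)=+1→XOO/OXX/..O/X.X*; (2,0)=+1→XOO/O.X/X.O/X.X; (2,1)=+1→XOO/O.X/.XO/X.X; (3,1)=+1→XOO/O.X/..O/XXX
ply 4, O at XOO/OXX/..O/X.X | (2,0)=-1→XOO/OXX/O.O/X.X*; (2,1)=-1→XOO/OXX/.OO/X.X; (3,1)=-1→XOO/OXX/..O/XOX
ply 5, X at XOO/OXX/O.O/X.X | (2,1)=+1→XOO/OXX/OXO/X.X*; (3,1)=+1→XOO/OXX/O.O/XXX
ply 6: XOO/OXX/OXO/X.X is terminal -1 (O); from XO./O.X/..O/..X depth 6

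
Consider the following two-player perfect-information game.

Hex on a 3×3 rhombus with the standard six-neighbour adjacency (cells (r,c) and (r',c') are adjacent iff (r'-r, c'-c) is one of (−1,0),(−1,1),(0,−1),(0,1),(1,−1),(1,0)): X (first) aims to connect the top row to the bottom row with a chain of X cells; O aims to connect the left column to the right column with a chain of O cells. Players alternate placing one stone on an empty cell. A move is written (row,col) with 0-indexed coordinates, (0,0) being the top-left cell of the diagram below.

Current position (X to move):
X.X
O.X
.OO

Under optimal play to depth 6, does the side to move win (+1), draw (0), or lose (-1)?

value(X.X/O.X/.OO, X) = -1

p1 X@[X.X/O.X/.OO]: (0,1)[XXX/O.X/.OO]-1* (1,1)[X.X/OXX/.OO]-1 (2,0)[X.X/O.X/XOO]-1
p2 O@[XXX/O.X/.OO]: (1,1)[XXX/OOX/.OO]+1* (2,0)[XXX/O.X/OOO]+1
p3 X@[XXX/OOX/.OO] terminal -1; root [X.X/O.X/.OO] d6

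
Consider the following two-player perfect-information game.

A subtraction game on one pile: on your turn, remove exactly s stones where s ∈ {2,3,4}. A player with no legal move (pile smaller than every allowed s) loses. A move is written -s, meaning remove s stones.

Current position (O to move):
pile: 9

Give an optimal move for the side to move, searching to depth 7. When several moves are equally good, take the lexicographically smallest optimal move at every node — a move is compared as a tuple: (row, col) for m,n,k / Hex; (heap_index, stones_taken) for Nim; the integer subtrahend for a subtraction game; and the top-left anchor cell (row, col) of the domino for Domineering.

ply 1, O at 9 | -2=+1→7*; -3=+1→6; -4=-1→5
ply 2, X at 7 | -2=-1→5*; -3=-1→4; -4=-1→3
ply 3, O at 5 | -2=-1→3; -3=-1→2; -4=+1→1*
ply 4: 1 is terminal -1 (X); from 9 depth 7

O's best at [9]: -2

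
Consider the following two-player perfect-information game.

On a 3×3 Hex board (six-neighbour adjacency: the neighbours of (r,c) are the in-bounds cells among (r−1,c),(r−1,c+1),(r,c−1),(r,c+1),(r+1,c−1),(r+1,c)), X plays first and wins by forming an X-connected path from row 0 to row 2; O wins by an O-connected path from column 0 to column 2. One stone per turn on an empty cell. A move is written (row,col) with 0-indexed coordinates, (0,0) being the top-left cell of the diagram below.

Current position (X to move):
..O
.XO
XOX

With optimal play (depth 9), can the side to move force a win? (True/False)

X winning at [..O/.XO/XOX]: True

p1 X@[..O/.XO/XOX]: (0,0)[X.O/.XO/XOX]+1* (0,1)[.XO/.XO/XOX]+1 (1,0)[..O/XXO/XOX]+1
p2 O@[X.O/.XO/XOX]: (0,1)[XOO/.XO/XOX]-1* (1,0)[X.O/OXO/XOX]-1
p3 X@[XOO/.XO/XOX]: (1,0)[XOO/XXO/XOX]+1*
p4 O@[XOO/XXO/XOX] terminal -1; root [..O/.XO/XOX] d9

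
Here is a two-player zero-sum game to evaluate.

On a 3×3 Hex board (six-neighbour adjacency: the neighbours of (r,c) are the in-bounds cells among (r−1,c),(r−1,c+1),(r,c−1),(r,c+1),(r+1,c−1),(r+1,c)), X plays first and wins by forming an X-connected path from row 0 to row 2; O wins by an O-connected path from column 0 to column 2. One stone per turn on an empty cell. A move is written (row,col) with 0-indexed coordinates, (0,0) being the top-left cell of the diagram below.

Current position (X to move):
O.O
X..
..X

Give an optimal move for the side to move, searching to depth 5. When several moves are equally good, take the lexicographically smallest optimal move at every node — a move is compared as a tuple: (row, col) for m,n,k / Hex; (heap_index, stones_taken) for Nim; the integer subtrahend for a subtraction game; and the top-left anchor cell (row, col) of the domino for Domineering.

X's best at [O.O/X../..X]: (0,1)

p1 X@[O.O/X../..X]: (0,1)[OXO/X../..X]+1* (1,1)[O.O/XX./..X]-1 (1,2)[O.O/X.X/..X]-1 (2,0)[O.O/X../X.X]-1 (2,1)[O.O/X../.XX]-1
p2 O@[OXO/X../..X]: (1,1)[OXO/XO./..X]-1* (1,2)[OXO/X.O/..X]-1 (2,0)[OXO/X../O.X]-1 (2,1)[OXO/X../.OX]-1
p3 X@[OXO/XO./..X]: (1,2)[OXO/XOX/..X]-1 (2,0)[OXO/XO./X.X]+1* (2,1)[OXO/XO./.XX]-1
p4 O@[OXO/XO./X.X] terminal -1; root [O.O/X../..X] d5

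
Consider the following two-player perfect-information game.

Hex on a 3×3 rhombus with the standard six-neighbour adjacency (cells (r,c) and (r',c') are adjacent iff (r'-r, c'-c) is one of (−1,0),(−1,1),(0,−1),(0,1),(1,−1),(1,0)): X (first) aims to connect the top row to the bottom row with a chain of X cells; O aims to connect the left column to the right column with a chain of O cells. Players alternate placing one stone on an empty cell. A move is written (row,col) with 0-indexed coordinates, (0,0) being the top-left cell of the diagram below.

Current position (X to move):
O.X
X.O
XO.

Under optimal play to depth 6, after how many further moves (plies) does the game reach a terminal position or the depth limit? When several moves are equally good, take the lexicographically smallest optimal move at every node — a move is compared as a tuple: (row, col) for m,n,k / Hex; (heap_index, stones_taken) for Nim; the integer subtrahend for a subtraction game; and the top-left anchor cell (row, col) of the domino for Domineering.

PV length from [O.X/X.O/XO.]: 1 ply

ply 1, X at O.X/X.O/XO. | (0,1)=+1→OXX/X.O/XO.*; (1,1)=+1→O.X/XXO/XO.; (2,2)=+1→O.X/X.O/XOX
ply 2: OXX/X.O/XO. is terminal -1 (O); from O.X/X.O/XO. depth 6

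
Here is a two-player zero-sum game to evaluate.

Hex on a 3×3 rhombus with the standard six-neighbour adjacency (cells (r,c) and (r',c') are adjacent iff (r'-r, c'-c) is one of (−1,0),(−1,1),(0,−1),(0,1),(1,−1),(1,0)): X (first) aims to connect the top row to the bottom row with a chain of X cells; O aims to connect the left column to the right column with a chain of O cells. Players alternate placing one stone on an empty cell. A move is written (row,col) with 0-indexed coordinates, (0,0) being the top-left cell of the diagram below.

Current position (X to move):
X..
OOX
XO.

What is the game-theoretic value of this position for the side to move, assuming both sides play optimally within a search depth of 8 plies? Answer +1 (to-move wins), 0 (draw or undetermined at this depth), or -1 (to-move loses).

ply 1, X at X../OOX/XO. | (0,1)=-1→XX./OOX/XO.*; (0,2)=-1→X.X/OOX/XO.; (2,2)=-1→X../OOX/XOX
ply 2, O at XX./OOX/XO. | (0,2)=+1→XXO/OOX/XO.*; (2,2)=+1→XX./OOX/XOO
ply 3: XXO/OOX/XO. is terminal -1 (X); from X../OOX/XO. depth 8

value(X../OOX/XO., X) = -1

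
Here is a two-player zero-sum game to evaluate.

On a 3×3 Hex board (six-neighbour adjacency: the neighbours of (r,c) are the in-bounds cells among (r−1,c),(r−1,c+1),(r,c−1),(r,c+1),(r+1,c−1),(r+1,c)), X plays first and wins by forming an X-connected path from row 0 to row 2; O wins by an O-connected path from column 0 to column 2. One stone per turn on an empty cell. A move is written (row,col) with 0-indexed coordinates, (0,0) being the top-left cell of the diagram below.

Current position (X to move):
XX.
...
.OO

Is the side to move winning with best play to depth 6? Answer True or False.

X winning at [XX./.../.OO]: True

[XX./.../.OO] X move#1: (0,2):-1/XXX/.../.OO, (1,0):-1/XX./X../.OO, (1,1):-1/XX./.X./.OO, (1,2):-1/XX./..X/.OO, (2,0):+1/XX./.../XOO*
[XX./.../XOO] O move#2: (0,2):-1/XXO/.../XOO*, (1,0):-1/XX./O../XOO, (1,1):-1/XX./.O./XOO, (1,2):-1/XX./..O/XOO
[XXO/.../XOO] X move#3: (1,0):+1/XXO/X../XOO*, (1,1):+1/XXO/.X./XOO, (1,2):+1/XXO/..X/XOO
[XXO/X../XOO] end (terminal -1, O#4); searched XX./.../.OO to 6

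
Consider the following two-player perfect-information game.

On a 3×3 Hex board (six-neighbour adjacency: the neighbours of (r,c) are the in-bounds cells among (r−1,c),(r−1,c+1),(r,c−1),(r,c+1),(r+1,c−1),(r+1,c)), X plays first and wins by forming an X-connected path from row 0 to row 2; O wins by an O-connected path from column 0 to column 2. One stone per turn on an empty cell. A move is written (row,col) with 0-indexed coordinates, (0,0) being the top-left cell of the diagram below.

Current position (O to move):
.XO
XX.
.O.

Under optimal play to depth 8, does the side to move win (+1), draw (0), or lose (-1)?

value(.XO/XX./.O., O) = +1

ply 1, O at .XO/XX./.O. | (0,0)=-1→OXO/XX./.O.; (1,2)=-1→.XO/XXO/.O.; (2,0)=+1→.XO/XX./OO.*; (2,2)=-1→.XO/XX./.OO
ply 2, X at .XO/XX./OO. | (0,0)=-1→XXO/XX./OO.*; (1,2)=-1→.XO/XXX/OO.; (2,2)=-1→.XO/XX./OOX
ply 3, O at XXO/XX./OO. | (1,2)=+1→XXO/XXO/OO.*; (2,2)=+1→XXO/XX./OOO
ply 4: XXO/XXO/OO. is terminal -1 (X); from .XO/XX./.O. depth 8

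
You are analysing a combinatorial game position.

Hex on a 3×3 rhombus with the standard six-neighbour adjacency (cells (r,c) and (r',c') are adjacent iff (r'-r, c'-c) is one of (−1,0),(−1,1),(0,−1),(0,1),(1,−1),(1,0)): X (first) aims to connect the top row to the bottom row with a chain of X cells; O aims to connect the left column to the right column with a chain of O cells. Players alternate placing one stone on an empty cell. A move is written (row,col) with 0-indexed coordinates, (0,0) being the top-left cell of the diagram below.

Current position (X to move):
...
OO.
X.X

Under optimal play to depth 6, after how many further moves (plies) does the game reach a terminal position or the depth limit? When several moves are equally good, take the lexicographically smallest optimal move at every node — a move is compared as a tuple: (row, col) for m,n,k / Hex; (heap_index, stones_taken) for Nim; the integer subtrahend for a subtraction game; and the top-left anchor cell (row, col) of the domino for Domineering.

ply 1, X at .../OO./X.X | (0,0)=-1→X../OO./X.X*; (0,1)=-1→.X./OO./X.X; (0,2)=-1→..X/OO./X.X; (1,2)=-1→.../OOX/X.X; (2,1)=-1→.../OO./XXX
ply 2, O at X../OO./X.X | (0,1)=+1→XO./OO./X.X*; (0,2)=+1→X.O/OO./X.X; (1,2)=+1→X../OOO/X.X; (2,1)=+1→X../OO./XOX
ply 3, X at XO./OO./X.X | (0,2)=-1→XOX/OO./X.X*; (1,2)=-1→XO./OOX/X.X; (2,1)=-1→XO./OO./XXX
ply 4, O at XOX/OO./X.X | (1,2)=+1→XOX/OOO/X.X*; (2,1)=-1→XOX/OO./XOX
ply 5: XOX/OOO/X.X is terminal -1 (X); from .../OO./X.X depth 6

PV length from [.../OO./X.X]: 4 plies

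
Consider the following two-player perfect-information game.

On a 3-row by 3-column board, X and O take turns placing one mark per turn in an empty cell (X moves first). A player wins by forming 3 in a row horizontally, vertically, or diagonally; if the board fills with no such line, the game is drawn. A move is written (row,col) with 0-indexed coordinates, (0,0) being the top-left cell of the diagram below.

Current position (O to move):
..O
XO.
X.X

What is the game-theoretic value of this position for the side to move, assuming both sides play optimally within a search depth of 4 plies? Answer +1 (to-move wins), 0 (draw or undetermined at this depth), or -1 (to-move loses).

value(..O/XO./X.X, O) = -1

p1 O@[..O/XO./X.X]: (0,0)[O.O/XO./X.X]-1* (0,1)[.OO/XO./X.X]-1 (1,2)[..O/XOO/X.X]-1 (2,1)[..O/XO./XOX]-1
p2 X@[O.O/XO./X.X]: (0,1)[OXO/XO./X.X]+0 (1,2)[O.O/XOX/X.X]-1 (2,1)[O.O/XO./XXX]+1*
p3 O@[O.O/XO./XXX] terminal -1; root [..O/XO./X.X] d4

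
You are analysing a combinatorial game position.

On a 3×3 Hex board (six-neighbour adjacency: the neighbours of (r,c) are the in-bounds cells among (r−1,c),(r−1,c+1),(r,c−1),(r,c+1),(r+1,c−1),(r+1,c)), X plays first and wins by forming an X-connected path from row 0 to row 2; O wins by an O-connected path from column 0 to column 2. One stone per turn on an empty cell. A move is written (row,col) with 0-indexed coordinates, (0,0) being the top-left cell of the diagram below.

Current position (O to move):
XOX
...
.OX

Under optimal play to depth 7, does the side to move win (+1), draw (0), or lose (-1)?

value(XOX/.../.OX, O) = -1

ply 1, O at XOX/.../.OX | (1,0)=-1→XOX/O../.OX*; (1,1)=-1→XOX/.O./.OX; (1,2)=-1→XOX/..O/.OX; (2,0)=-1→XOX/.../OOX
ply 2, X at XOX/O../.OX | (1,1)=+1→XOX/OX./.OX*; (1,2)=+1→XOX/O.X/.OX; (2,0)=+1→XOX/O../XOX
ply 3, O at XOX/OX./.OX | (1,2)=-1→XOX/OXO/.OX*; (2,0)=-1→XOX/OX./OOX
ply 4, X at XOX/OXO/.OX | (2,0)=+1→XOX/OXO/XOX*
ply 5: XOX/OXO/XOX is terminal -1 (O); from XOX/.../.OX depth 7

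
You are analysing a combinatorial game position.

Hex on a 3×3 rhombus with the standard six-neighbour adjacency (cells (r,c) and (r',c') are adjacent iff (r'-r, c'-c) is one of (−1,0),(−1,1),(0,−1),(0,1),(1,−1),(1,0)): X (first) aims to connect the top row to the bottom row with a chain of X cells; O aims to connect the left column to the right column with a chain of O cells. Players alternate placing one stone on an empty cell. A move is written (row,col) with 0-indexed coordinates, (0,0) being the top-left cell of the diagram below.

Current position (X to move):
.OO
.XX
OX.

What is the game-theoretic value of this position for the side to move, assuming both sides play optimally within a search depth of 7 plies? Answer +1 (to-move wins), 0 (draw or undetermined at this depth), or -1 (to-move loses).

value(.OO/.XX/OX., X) = -1

[.OO/.XX/OX.] X move#1: (0,0):-1/XOO/.XX/OX.*, (1,0):-1/.OO/XXX/OX., (2,2):-1/.OO/.XX/OXX
[XOO/.XX/OX.] O move#2: (1,0):+1/XOO/OXX/OX.*, (2,2):-1/XOO/.XX/OXO
[XOO/OXX/OX.] end (terminal -1, X#3); searched .OO/.XX/OX. to 7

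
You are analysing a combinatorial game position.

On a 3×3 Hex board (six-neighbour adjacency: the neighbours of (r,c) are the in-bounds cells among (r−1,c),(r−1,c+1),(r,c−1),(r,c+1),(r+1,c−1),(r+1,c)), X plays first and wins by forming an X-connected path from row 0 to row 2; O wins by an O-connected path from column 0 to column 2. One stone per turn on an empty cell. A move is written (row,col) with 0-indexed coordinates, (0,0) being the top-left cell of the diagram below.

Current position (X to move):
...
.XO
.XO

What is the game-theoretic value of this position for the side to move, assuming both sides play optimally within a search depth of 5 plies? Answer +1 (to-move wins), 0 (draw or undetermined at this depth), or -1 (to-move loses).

value(.../.XO/.XO, X) = +1

p1 X@[.../.XO/.XO]: (0,0)[X../.XO/.XO]+1* (0,1)[.X./.XO/.XO]+1 (0,2)[..X/.XO/.XO]+1 (1,0)[.../XXO/.XO]+1 (2,0)[.../.XO/XXO]+1
p2 O@[X../.XO/.XO]: (0,1)[XO./.XO/.XO]-1* (0,2)[X.O/.XO/.XO]-1 (1,0)[X../OXO/.XO]-1 (2,0)[X../.XO/OXO]-1
p3 X@[XO./.XO/.XO]: (0,2)[XOX/.XO/.XO]+1* (1,0)[XO./XXO/.XO]+1 (2,0)[XO./.XO/XXO]+1
p4 O@[XOX/.XO/.XO] terminal -1; root [.../.XO/.XO] d5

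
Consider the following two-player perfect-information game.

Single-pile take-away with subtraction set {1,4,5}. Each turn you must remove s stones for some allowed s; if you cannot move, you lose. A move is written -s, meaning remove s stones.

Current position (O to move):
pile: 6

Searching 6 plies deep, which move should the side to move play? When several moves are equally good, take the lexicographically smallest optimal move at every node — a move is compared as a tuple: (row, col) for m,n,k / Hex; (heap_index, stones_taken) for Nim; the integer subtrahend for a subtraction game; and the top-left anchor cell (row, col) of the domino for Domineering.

O's best at [6]: -4

ply 1, O at 6 | -1=-1→5; -4=+1→2*; -5=-1→1
ply 2, X at 2 | -1=-1→1*
ply 3, O at 1 | -1=+1→0*
ply 4: 0 is terminal -1 (X); from 6 depth 6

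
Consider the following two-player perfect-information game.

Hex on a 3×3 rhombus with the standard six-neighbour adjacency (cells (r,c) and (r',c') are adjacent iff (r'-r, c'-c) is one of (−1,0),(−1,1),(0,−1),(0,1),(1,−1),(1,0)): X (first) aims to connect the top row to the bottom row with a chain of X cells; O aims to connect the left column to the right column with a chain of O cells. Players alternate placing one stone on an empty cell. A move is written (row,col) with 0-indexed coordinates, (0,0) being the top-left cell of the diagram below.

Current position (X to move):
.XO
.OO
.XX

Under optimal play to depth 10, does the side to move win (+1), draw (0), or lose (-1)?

value(.XO/.OO/.XX, X) = -1

ply 1, X at .XO/.OO/.XX | (0,0)=-1→XXO/.OO/.XX*; (1,0)=-1→.XO/XOO/.XX; (2,0)=-1→.XO/.OO/XXX
ply 2, O at XXO/.OO/.XX | (1,0)=+1→XXO/OOO/.XX*; (2,0)=+1→XXO/.OO/OXX
ply 3: XXO/OOO/.XX is terminal -1 (X); from .XO/.OO/.XX depth 10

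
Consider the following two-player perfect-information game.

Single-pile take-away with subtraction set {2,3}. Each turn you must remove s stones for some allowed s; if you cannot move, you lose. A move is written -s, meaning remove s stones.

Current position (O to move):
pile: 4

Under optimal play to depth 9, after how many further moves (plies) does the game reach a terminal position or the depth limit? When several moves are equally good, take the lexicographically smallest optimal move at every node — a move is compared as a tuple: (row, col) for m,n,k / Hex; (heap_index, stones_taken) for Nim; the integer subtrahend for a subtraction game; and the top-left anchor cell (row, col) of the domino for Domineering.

ply 1, O at 4 | -2=-1→2; -3=+1→1*
ply 2: 1 is terminal -1 (X); from 4 depth 9

PV length from [4]: 1 ply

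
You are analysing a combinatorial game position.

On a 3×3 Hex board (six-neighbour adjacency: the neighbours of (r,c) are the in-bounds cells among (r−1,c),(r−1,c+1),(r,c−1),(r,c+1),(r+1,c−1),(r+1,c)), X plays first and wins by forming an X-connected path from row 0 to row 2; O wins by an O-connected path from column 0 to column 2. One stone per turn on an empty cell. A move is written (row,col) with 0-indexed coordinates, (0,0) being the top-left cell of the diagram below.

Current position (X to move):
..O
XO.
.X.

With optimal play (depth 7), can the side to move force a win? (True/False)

p1 X@[..O/XO./.X.]: (0,0)[X.O/XO./.X.]-1 (0,1)[.XO/XO./.X.]-1 (1,2)[..O/XOX/.X.]-1 (2,0)[..O/XO./XX.]+1* (2,2)[..O/XO./.XX]-1
p2 O@[..O/XO./XX.]: (0,0)[O.O/XO./XX.]-1* (0,1)[.OO/XO./XX.]-1 (1,2)[..O/XOO/XX.]-1 (2,2)[..O/XO./XXO]-1
p3 X@[O.O/XO./XX.]: (0,1)[OXO/XO./XX.]+1* (1,2)[O.O/XOX/XX.]-1 (2,2)[O.O/XO./XXX]-1
p4 O@[OXO/XO./XX.] terminal -1; root [..O/XO./.X.] d7

X winning at [..O/XO./.X.]: True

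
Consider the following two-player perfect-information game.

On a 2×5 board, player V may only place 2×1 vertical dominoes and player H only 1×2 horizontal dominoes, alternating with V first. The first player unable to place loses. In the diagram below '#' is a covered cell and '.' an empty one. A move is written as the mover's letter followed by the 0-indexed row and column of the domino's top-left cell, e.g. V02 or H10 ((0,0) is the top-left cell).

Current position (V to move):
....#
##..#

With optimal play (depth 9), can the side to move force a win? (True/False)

V winning at [....#/##..#]: True

p1 V@[....#/##..#]: V02[..#.#/###.#]+1* V03[...##/##.##]-1
p2 H@[..#.#/###.#]: H00[###.#/###.#]-1*
p3 V@[###.#/###.#]: V03[#####/#####]+1*
p4 H@[#####/#####] terminal -1; root [....#/##..#] d9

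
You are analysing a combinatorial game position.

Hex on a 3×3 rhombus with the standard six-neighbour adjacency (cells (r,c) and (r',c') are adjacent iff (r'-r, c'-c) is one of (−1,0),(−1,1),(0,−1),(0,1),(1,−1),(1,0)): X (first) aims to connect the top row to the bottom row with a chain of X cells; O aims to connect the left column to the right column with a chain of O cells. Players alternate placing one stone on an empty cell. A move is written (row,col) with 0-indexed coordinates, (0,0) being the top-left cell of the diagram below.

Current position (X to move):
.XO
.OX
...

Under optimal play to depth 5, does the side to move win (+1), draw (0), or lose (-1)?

[.XO/.OX/...] X move#1: (0,0):-1/XXO/.OX/...*, (1,0):-1/.XO/XOX/..., (2,0):-1/.XO/.OX/X.., (2,1):-1/.XO/.OX/.X., (2,2):-1/.XO/.OX/..X
[XXO/.OX/...] O move#2: (1,0):+1/XXO/OOX/...*, (2,0):+1/XXO/.OX/O.., (2,1):+1/XXO/.OX/.O., (2,2):+1/XXO/.OX/..O
[XXO/OOX/...] end (terminal -1, X#3); searched .XO/.OX/... to 5

value(.XO/.OX/..., X) = -1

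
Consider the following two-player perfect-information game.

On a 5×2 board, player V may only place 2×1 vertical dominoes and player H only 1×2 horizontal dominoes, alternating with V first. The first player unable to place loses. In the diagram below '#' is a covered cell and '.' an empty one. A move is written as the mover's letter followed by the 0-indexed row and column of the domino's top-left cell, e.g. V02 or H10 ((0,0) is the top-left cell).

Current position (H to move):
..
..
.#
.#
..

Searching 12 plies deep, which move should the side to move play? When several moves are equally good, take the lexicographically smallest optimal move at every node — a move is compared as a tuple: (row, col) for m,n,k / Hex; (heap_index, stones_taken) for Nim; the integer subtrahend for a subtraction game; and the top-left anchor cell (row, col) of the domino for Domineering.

p1 H@[../../.#/.#/..]: H00[##/../.#/.#/..]+1* H10[../##/.#/.#/..]+1 H40[../../.#/.#/##]-1
p2 V@[##/../.#/.#/..]: V10[##/#./##/.#/..]-1* V20[##/../##/##/..]-1 V30[##/../.#/##/#.]-1
p3 H@[##/#./##/.#/..]: H40[##/#./##/.#/##]+1*
p4 V@[##/#./##/.#/##] terminal -1; root [../../.#/.#/..] d12

H's best at [../../.#/.#/..]: H00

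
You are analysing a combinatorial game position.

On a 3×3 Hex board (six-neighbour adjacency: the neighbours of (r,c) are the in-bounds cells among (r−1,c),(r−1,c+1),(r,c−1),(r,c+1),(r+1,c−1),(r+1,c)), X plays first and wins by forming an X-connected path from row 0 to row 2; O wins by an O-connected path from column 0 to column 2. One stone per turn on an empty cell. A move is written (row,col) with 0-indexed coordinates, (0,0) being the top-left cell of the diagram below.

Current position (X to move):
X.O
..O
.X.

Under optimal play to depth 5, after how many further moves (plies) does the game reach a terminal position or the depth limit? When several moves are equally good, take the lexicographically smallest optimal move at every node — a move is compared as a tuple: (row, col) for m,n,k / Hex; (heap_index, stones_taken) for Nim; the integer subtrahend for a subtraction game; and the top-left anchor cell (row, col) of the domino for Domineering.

ply 1, X at X.O/..O/.X. | (0,1)=-1→XXO/..O/.X.; (1,0)=+1→X.O/X.O/.X.*; (1,1)=+1→X.O/.XO/.X.; (2,0)=-1→X.O/..O/XX.; (2,2)=-1→X.O/..O/.XX
ply 2, O at X.O/X.O/.X. | (0,1)=-1→XOO/X.O/.X.*; (1,1)=-1→X.O/XOO/.X.; (2,0)=-1→X.O/X.O/OX.; (2,2)=-1→X.O/X.O/.XO
ply 3, X at XOO/X.O/.X. | (1,1)=+1→XOO/XXO/.X.*; (2,0)=+1→XOO/X.O/XX.; (2,2)=+1→XOO/X.O/.XX
ply 4: XOO/XXO/.X. is terminal -1 (O); from X.O/..O/.X. depth 5

PV length from [X.O/..O/.X.]: 3 plies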